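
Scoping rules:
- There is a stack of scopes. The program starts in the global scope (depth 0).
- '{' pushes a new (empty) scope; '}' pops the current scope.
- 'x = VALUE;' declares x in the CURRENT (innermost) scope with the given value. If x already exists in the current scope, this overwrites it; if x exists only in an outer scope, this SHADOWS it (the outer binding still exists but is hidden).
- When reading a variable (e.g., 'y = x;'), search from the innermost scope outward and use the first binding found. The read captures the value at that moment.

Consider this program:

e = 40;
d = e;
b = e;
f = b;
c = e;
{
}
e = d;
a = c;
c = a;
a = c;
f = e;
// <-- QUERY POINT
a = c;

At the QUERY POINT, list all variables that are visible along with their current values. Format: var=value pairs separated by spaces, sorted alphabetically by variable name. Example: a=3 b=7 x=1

Step 1: declare e=40 at depth 0
Step 2: declare d=(read e)=40 at depth 0
Step 3: declare b=(read e)=40 at depth 0
Step 4: declare f=(read b)=40 at depth 0
Step 5: declare c=(read e)=40 at depth 0
Step 6: enter scope (depth=1)
Step 7: exit scope (depth=0)
Step 8: declare e=(read d)=40 at depth 0
Step 9: declare a=(read c)=40 at depth 0
Step 10: declare c=(read a)=40 at depth 0
Step 11: declare a=(read c)=40 at depth 0
Step 12: declare f=(read e)=40 at depth 0
Visible at query point: a=40 b=40 c=40 d=40 e=40 f=40

Answer: a=40 b=40 c=40 d=40 e=40 f=40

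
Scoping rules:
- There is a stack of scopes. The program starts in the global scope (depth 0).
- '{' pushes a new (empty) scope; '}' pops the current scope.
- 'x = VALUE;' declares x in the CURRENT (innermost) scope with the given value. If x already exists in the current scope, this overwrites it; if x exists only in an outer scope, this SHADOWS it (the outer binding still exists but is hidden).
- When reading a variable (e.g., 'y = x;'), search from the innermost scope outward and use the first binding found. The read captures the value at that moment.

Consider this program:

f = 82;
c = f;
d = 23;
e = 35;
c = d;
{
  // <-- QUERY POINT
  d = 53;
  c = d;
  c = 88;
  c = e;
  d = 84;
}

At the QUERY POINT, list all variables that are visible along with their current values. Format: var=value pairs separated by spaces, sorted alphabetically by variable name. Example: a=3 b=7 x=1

Step 1: declare f=82 at depth 0
Step 2: declare c=(read f)=82 at depth 0
Step 3: declare d=23 at depth 0
Step 4: declare e=35 at depth 0
Step 5: declare c=(read d)=23 at depth 0
Step 6: enter scope (depth=1)
Visible at query point: c=23 d=23 e=35 f=82

Answer: c=23 d=23 e=35 f=82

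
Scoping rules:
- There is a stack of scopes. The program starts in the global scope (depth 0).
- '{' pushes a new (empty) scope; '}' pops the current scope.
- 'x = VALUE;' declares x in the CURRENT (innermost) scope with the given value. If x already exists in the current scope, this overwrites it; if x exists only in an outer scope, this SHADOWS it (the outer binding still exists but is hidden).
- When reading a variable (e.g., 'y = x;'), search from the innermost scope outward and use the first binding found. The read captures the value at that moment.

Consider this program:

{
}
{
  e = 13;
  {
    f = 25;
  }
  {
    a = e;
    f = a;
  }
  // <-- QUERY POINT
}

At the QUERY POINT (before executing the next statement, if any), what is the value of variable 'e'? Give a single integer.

Answer: 13

Derivation:
Step 1: enter scope (depth=1)
Step 2: exit scope (depth=0)
Step 3: enter scope (depth=1)
Step 4: declare e=13 at depth 1
Step 5: enter scope (depth=2)
Step 6: declare f=25 at depth 2
Step 7: exit scope (depth=1)
Step 8: enter scope (depth=2)
Step 9: declare a=(read e)=13 at depth 2
Step 10: declare f=(read a)=13 at depth 2
Step 11: exit scope (depth=1)
Visible at query point: e=13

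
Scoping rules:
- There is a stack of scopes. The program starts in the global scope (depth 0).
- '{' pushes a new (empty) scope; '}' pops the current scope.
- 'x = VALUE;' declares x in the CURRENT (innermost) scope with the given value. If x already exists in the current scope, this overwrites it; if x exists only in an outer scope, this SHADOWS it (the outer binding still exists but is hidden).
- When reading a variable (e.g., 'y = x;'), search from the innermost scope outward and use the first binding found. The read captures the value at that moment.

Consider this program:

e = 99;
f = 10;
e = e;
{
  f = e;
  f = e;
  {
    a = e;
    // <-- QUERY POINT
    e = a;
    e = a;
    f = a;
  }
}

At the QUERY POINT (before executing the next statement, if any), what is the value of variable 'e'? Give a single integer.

Step 1: declare e=99 at depth 0
Step 2: declare f=10 at depth 0
Step 3: declare e=(read e)=99 at depth 0
Step 4: enter scope (depth=1)
Step 5: declare f=(read e)=99 at depth 1
Step 6: declare f=(read e)=99 at depth 1
Step 7: enter scope (depth=2)
Step 8: declare a=(read e)=99 at depth 2
Visible at query point: a=99 e=99 f=99

Answer: 99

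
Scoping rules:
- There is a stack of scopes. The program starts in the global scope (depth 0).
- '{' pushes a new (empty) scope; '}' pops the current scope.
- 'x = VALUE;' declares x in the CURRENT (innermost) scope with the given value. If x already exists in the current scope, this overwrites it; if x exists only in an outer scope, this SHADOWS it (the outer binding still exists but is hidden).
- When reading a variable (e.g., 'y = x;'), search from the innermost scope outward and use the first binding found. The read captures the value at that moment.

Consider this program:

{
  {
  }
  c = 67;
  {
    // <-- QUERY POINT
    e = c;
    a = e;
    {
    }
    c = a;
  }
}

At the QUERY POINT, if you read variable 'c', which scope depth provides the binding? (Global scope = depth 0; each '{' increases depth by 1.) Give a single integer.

Answer: 1

Derivation:
Step 1: enter scope (depth=1)
Step 2: enter scope (depth=2)
Step 3: exit scope (depth=1)
Step 4: declare c=67 at depth 1
Step 5: enter scope (depth=2)
Visible at query point: c=67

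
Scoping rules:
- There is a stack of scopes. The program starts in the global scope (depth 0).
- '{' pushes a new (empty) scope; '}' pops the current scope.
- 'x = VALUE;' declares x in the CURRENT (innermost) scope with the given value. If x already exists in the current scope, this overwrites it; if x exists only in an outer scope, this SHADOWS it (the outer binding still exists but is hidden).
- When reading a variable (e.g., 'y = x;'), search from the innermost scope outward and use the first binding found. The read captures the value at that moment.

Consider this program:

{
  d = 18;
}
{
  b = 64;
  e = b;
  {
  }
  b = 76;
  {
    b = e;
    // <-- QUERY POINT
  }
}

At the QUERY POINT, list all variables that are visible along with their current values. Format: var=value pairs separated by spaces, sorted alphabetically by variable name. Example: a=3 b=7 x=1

Step 1: enter scope (depth=1)
Step 2: declare d=18 at depth 1
Step 3: exit scope (depth=0)
Step 4: enter scope (depth=1)
Step 5: declare b=64 at depth 1
Step 6: declare e=(read b)=64 at depth 1
Step 7: enter scope (depth=2)
Step 8: exit scope (depth=1)
Step 9: declare b=76 at depth 1
Step 10: enter scope (depth=2)
Step 11: declare b=(read e)=64 at depth 2
Visible at query point: b=64 e=64

Answer: b=64 e=64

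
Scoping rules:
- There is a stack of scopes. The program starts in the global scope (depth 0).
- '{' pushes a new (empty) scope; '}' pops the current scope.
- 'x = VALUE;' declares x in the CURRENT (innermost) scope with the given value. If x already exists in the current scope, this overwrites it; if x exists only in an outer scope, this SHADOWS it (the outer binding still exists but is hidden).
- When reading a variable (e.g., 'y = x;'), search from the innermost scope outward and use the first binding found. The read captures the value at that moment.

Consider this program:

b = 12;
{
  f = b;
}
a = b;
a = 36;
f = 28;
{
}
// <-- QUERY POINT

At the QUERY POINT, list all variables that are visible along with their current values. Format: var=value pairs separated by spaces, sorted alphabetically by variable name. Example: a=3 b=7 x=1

Step 1: declare b=12 at depth 0
Step 2: enter scope (depth=1)
Step 3: declare f=(read b)=12 at depth 1
Step 4: exit scope (depth=0)
Step 5: declare a=(read b)=12 at depth 0
Step 6: declare a=36 at depth 0
Step 7: declare f=28 at depth 0
Step 8: enter scope (depth=1)
Step 9: exit scope (depth=0)
Visible at query point: a=36 b=12 f=28

Answer: a=36 b=12 f=28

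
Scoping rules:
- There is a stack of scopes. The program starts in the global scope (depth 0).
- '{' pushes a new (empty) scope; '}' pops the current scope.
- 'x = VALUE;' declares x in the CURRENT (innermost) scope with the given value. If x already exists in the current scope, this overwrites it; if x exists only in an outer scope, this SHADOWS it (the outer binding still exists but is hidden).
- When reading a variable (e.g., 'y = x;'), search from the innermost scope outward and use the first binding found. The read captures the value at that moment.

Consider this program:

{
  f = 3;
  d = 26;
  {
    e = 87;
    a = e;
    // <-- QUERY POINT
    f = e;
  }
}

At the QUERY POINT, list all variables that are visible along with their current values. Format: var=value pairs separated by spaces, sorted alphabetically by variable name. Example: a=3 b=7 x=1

Step 1: enter scope (depth=1)
Step 2: declare f=3 at depth 1
Step 3: declare d=26 at depth 1
Step 4: enter scope (depth=2)
Step 5: declare e=87 at depth 2
Step 6: declare a=(read e)=87 at depth 2
Visible at query point: a=87 d=26 e=87 f=3

Answer: a=87 d=26 e=87 f=3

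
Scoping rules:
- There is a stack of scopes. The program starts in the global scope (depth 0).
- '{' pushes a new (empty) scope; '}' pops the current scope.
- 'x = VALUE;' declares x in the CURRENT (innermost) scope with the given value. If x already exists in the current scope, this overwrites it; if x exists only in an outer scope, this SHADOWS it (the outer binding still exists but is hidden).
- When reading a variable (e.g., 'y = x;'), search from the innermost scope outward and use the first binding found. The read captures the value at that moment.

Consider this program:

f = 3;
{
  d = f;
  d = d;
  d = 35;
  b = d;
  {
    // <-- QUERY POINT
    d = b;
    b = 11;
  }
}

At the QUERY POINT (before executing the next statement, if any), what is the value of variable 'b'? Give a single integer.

Answer: 35

Derivation:
Step 1: declare f=3 at depth 0
Step 2: enter scope (depth=1)
Step 3: declare d=(read f)=3 at depth 1
Step 4: declare d=(read d)=3 at depth 1
Step 5: declare d=35 at depth 1
Step 6: declare b=(read d)=35 at depth 1
Step 7: enter scope (depth=2)
Visible at query point: b=35 d=35 f=3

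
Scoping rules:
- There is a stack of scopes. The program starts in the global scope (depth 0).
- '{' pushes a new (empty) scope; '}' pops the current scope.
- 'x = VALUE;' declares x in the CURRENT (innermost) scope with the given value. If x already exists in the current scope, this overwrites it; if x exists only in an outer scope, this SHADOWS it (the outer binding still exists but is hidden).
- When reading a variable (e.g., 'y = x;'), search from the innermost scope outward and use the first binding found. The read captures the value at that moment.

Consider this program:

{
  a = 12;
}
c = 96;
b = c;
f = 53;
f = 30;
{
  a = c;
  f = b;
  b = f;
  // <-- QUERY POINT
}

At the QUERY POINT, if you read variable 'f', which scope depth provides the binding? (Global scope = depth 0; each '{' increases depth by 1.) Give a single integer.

Step 1: enter scope (depth=1)
Step 2: declare a=12 at depth 1
Step 3: exit scope (depth=0)
Step 4: declare c=96 at depth 0
Step 5: declare b=(read c)=96 at depth 0
Step 6: declare f=53 at depth 0
Step 7: declare f=30 at depth 0
Step 8: enter scope (depth=1)
Step 9: declare a=(read c)=96 at depth 1
Step 10: declare f=(read b)=96 at depth 1
Step 11: declare b=(read f)=96 at depth 1
Visible at query point: a=96 b=96 c=96 f=96

Answer: 1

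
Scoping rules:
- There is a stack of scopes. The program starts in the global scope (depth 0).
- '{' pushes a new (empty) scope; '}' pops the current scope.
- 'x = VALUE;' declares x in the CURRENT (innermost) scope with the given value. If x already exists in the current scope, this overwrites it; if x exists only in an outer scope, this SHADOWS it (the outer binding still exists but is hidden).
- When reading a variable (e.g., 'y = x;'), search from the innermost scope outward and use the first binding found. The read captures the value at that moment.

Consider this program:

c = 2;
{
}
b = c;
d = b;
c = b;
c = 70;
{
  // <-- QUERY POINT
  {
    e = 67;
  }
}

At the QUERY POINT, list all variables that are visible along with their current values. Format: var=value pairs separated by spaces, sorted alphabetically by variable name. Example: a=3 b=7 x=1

Step 1: declare c=2 at depth 0
Step 2: enter scope (depth=1)
Step 3: exit scope (depth=0)
Step 4: declare b=(read c)=2 at depth 0
Step 5: declare d=(read b)=2 at depth 0
Step 6: declare c=(read b)=2 at depth 0
Step 7: declare c=70 at depth 0
Step 8: enter scope (depth=1)
Visible at query point: b=2 c=70 d=2

Answer: b=2 c=70 d=2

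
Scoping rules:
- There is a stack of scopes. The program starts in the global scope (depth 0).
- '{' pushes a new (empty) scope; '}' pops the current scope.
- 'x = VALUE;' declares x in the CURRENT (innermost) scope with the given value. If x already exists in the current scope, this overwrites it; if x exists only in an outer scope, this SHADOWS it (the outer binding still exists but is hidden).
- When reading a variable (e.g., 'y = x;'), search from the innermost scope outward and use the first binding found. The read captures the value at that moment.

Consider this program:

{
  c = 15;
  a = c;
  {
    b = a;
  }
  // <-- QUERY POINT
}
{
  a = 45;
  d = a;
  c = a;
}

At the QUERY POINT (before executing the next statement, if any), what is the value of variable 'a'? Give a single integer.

Answer: 15

Derivation:
Step 1: enter scope (depth=1)
Step 2: declare c=15 at depth 1
Step 3: declare a=(read c)=15 at depth 1
Step 4: enter scope (depth=2)
Step 5: declare b=(read a)=15 at depth 2
Step 6: exit scope (depth=1)
Visible at query point: a=15 c=15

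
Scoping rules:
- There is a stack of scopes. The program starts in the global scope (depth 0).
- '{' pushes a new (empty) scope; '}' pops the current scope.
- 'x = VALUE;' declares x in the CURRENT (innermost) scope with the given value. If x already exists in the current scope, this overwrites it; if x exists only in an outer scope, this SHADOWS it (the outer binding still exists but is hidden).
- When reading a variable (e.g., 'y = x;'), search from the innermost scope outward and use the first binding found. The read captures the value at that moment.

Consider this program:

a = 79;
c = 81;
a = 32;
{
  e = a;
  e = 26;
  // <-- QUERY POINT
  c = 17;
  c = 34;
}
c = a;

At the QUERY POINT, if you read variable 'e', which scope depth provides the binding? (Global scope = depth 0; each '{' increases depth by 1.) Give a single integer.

Step 1: declare a=79 at depth 0
Step 2: declare c=81 at depth 0
Step 3: declare a=32 at depth 0
Step 4: enter scope (depth=1)
Step 5: declare e=(read a)=32 at depth 1
Step 6: declare e=26 at depth 1
Visible at query point: a=32 c=81 e=26

Answer: 1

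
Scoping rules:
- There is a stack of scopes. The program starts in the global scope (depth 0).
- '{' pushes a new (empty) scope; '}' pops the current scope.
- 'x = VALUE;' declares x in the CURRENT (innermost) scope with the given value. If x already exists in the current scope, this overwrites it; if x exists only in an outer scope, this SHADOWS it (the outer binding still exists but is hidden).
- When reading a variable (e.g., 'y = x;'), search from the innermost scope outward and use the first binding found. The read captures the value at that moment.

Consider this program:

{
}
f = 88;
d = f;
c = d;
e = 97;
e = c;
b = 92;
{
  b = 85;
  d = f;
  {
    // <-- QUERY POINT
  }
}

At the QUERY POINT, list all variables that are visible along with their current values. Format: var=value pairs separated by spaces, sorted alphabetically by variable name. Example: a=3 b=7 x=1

Step 1: enter scope (depth=1)
Step 2: exit scope (depth=0)
Step 3: declare f=88 at depth 0
Step 4: declare d=(read f)=88 at depth 0
Step 5: declare c=(read d)=88 at depth 0
Step 6: declare e=97 at depth 0
Step 7: declare e=(read c)=88 at depth 0
Step 8: declare b=92 at depth 0
Step 9: enter scope (depth=1)
Step 10: declare b=85 at depth 1
Step 11: declare d=(read f)=88 at depth 1
Step 12: enter scope (depth=2)
Visible at query point: b=85 c=88 d=88 e=88 f=88

Answer: b=85 c=88 d=88 e=88 f=88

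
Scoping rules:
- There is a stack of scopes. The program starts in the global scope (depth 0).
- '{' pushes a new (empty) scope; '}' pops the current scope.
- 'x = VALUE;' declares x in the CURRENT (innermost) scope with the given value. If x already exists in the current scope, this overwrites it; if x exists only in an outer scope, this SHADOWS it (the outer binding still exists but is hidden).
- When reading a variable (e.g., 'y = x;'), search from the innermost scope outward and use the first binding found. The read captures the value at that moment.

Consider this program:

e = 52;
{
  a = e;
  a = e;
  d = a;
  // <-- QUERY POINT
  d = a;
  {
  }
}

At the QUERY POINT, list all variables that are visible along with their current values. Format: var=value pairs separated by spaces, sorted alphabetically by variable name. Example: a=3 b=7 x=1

Step 1: declare e=52 at depth 0
Step 2: enter scope (depth=1)
Step 3: declare a=(read e)=52 at depth 1
Step 4: declare a=(read e)=52 at depth 1
Step 5: declare d=(read a)=52 at depth 1
Visible at query point: a=52 d=52 e=52

Answer: a=52 d=52 e=52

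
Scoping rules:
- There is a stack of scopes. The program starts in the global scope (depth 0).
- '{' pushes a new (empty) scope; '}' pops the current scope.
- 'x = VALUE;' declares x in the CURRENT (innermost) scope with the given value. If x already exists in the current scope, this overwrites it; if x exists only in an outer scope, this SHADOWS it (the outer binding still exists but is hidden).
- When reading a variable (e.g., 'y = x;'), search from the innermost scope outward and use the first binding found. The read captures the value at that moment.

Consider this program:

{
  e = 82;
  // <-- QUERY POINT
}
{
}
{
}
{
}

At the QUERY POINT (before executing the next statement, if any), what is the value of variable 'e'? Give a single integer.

Answer: 82

Derivation:
Step 1: enter scope (depth=1)
Step 2: declare e=82 at depth 1
Visible at query point: e=82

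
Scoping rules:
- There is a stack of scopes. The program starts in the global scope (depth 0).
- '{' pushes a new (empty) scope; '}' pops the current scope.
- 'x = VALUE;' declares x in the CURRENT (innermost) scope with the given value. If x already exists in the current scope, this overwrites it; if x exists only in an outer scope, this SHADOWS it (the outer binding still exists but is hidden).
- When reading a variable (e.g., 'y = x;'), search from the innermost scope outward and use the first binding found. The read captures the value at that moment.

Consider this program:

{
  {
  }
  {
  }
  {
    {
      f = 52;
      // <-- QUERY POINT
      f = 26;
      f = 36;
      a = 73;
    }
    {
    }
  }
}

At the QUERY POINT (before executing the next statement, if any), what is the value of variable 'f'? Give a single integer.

Answer: 52

Derivation:
Step 1: enter scope (depth=1)
Step 2: enter scope (depth=2)
Step 3: exit scope (depth=1)
Step 4: enter scope (depth=2)
Step 5: exit scope (depth=1)
Step 6: enter scope (depth=2)
Step 7: enter scope (depth=3)
Step 8: declare f=52 at depth 3
Visible at query point: f=52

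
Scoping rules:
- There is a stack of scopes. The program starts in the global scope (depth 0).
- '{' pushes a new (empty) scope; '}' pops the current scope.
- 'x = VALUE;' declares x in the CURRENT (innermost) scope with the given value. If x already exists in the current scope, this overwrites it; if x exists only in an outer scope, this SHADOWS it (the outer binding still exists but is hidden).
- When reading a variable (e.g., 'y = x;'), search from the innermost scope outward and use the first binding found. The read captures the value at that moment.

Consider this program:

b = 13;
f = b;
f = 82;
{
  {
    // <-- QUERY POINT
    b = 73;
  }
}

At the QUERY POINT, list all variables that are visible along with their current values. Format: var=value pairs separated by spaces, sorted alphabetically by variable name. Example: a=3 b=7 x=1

Answer: b=13 f=82

Derivation:
Step 1: declare b=13 at depth 0
Step 2: declare f=(read b)=13 at depth 0
Step 3: declare f=82 at depth 0
Step 4: enter scope (depth=1)
Step 5: enter scope (depth=2)
Visible at query point: b=13 f=82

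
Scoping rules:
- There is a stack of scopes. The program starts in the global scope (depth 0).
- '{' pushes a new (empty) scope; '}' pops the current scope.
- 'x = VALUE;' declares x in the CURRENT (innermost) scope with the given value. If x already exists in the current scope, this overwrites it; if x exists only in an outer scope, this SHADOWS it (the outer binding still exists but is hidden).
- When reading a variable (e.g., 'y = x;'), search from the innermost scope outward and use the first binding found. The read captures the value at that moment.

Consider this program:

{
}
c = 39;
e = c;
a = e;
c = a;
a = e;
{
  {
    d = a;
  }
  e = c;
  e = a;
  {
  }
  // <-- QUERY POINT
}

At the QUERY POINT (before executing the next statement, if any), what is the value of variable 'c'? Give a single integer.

Answer: 39

Derivation:
Step 1: enter scope (depth=1)
Step 2: exit scope (depth=0)
Step 3: declare c=39 at depth 0
Step 4: declare e=(read c)=39 at depth 0
Step 5: declare a=(read e)=39 at depth 0
Step 6: declare c=(read a)=39 at depth 0
Step 7: declare a=(read e)=39 at depth 0
Step 8: enter scope (depth=1)
Step 9: enter scope (depth=2)
Step 10: declare d=(read a)=39 at depth 2
Step 11: exit scope (depth=1)
Step 12: declare e=(read c)=39 at depth 1
Step 13: declare e=(read a)=39 at depth 1
Step 14: enter scope (depth=2)
Step 15: exit scope (depth=1)
Visible at query point: a=39 c=39 e=39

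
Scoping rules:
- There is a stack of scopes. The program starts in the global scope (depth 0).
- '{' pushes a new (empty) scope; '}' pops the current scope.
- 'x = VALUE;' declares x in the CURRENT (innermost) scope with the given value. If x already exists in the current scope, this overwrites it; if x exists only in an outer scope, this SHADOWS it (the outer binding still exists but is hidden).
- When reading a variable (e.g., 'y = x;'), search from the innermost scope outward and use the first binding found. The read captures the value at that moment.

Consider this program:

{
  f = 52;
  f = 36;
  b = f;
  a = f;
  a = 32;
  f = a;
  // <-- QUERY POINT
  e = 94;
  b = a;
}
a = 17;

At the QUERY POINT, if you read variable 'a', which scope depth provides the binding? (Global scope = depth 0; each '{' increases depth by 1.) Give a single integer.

Step 1: enter scope (depth=1)
Step 2: declare f=52 at depth 1
Step 3: declare f=36 at depth 1
Step 4: declare b=(read f)=36 at depth 1
Step 5: declare a=(read f)=36 at depth 1
Step 6: declare a=32 at depth 1
Step 7: declare f=(read a)=32 at depth 1
Visible at query point: a=32 b=36 f=32

Answer: 1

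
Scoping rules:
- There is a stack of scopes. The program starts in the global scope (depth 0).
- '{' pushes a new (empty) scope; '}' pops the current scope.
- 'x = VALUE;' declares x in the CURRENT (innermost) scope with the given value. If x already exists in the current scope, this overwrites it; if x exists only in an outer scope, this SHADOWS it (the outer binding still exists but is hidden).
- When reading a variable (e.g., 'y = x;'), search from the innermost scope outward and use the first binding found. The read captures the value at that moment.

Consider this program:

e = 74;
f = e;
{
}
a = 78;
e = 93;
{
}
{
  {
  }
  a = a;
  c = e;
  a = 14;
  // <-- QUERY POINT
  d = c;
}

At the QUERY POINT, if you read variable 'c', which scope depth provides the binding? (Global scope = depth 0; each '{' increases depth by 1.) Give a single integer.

Step 1: declare e=74 at depth 0
Step 2: declare f=(read e)=74 at depth 0
Step 3: enter scope (depth=1)
Step 4: exit scope (depth=0)
Step 5: declare a=78 at depth 0
Step 6: declare e=93 at depth 0
Step 7: enter scope (depth=1)
Step 8: exit scope (depth=0)
Step 9: enter scope (depth=1)
Step 10: enter scope (depth=2)
Step 11: exit scope (depth=1)
Step 12: declare a=(read a)=78 at depth 1
Step 13: declare c=(read e)=93 at depth 1
Step 14: declare a=14 at depth 1
Visible at query point: a=14 c=93 e=93 f=74

Answer: 1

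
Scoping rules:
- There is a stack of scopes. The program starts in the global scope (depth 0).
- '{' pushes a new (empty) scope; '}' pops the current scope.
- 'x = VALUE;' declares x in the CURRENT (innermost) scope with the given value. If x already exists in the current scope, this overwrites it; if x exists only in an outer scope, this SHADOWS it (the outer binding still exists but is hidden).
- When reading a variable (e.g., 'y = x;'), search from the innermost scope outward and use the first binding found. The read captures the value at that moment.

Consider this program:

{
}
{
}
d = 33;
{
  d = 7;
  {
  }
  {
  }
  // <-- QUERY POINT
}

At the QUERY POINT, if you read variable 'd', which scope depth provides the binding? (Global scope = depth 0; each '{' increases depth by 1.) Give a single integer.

Step 1: enter scope (depth=1)
Step 2: exit scope (depth=0)
Step 3: enter scope (depth=1)
Step 4: exit scope (depth=0)
Step 5: declare d=33 at depth 0
Step 6: enter scope (depth=1)
Step 7: declare d=7 at depth 1
Step 8: enter scope (depth=2)
Step 9: exit scope (depth=1)
Step 10: enter scope (depth=2)
Step 11: exit scope (depth=1)
Visible at query point: d=7

Answer: 1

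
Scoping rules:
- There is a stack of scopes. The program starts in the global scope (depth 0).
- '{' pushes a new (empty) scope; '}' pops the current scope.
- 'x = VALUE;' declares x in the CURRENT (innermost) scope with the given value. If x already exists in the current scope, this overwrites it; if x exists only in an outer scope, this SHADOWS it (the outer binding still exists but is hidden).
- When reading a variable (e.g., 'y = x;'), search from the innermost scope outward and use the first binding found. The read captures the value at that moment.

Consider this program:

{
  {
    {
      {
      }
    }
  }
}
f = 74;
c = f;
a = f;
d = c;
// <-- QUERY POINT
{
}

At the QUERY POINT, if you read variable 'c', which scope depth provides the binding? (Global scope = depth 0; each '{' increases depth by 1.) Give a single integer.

Answer: 0

Derivation:
Step 1: enter scope (depth=1)
Step 2: enter scope (depth=2)
Step 3: enter scope (depth=3)
Step 4: enter scope (depth=4)
Step 5: exit scope (depth=3)
Step 6: exit scope (depth=2)
Step 7: exit scope (depth=1)
Step 8: exit scope (depth=0)
Step 9: declare f=74 at depth 0
Step 10: declare c=(read f)=74 at depth 0
Step 11: declare a=(read f)=74 at depth 0
Step 12: declare d=(read c)=74 at depth 0
Visible at query point: a=74 c=74 d=74 f=74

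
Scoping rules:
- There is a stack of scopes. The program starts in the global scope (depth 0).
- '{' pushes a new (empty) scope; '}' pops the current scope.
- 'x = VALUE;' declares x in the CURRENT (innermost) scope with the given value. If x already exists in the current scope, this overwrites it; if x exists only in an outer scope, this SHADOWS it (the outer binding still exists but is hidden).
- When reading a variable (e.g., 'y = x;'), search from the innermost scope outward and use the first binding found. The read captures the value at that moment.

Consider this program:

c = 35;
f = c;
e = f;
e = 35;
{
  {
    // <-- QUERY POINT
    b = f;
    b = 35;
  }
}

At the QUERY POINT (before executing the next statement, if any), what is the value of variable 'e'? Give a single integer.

Step 1: declare c=35 at depth 0
Step 2: declare f=(read c)=35 at depth 0
Step 3: declare e=(read f)=35 at depth 0
Step 4: declare e=35 at depth 0
Step 5: enter scope (depth=1)
Step 6: enter scope (depth=2)
Visible at query point: c=35 e=35 f=35

Answer: 35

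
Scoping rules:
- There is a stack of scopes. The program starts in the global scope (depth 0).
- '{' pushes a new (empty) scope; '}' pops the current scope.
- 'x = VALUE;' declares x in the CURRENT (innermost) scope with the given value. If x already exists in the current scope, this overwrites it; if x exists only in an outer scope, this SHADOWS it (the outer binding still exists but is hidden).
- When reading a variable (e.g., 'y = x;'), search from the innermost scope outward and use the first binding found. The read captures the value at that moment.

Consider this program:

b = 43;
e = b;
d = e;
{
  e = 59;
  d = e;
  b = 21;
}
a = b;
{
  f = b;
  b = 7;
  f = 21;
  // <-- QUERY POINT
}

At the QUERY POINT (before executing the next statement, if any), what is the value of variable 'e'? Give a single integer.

Answer: 43

Derivation:
Step 1: declare b=43 at depth 0
Step 2: declare e=(read b)=43 at depth 0
Step 3: declare d=(read e)=43 at depth 0
Step 4: enter scope (depth=1)
Step 5: declare e=59 at depth 1
Step 6: declare d=(read e)=59 at depth 1
Step 7: declare b=21 at depth 1
Step 8: exit scope (depth=0)
Step 9: declare a=(read b)=43 at depth 0
Step 10: enter scope (depth=1)
Step 11: declare f=(read b)=43 at depth 1
Step 12: declare b=7 at depth 1
Step 13: declare f=21 at depth 1
Visible at query point: a=43 b=7 d=43 e=43 f=21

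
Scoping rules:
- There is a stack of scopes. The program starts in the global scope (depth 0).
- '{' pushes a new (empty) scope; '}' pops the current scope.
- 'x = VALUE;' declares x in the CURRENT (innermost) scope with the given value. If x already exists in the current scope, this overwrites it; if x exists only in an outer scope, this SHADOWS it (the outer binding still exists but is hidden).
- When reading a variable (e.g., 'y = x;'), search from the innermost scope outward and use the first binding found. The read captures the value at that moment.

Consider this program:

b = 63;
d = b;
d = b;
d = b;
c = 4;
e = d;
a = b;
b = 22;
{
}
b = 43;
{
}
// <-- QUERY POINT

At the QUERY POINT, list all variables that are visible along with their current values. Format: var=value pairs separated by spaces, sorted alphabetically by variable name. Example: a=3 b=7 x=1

Step 1: declare b=63 at depth 0
Step 2: declare d=(read b)=63 at depth 0
Step 3: declare d=(read b)=63 at depth 0
Step 4: declare d=(read b)=63 at depth 0
Step 5: declare c=4 at depth 0
Step 6: declare e=(read d)=63 at depth 0
Step 7: declare a=(read b)=63 at depth 0
Step 8: declare b=22 at depth 0
Step 9: enter scope (depth=1)
Step 10: exit scope (depth=0)
Step 11: declare b=43 at depth 0
Step 12: enter scope (depth=1)
Step 13: exit scope (depth=0)
Visible at query point: a=63 b=43 c=4 d=63 e=63

Answer: a=63 b=43 c=4 d=63 e=63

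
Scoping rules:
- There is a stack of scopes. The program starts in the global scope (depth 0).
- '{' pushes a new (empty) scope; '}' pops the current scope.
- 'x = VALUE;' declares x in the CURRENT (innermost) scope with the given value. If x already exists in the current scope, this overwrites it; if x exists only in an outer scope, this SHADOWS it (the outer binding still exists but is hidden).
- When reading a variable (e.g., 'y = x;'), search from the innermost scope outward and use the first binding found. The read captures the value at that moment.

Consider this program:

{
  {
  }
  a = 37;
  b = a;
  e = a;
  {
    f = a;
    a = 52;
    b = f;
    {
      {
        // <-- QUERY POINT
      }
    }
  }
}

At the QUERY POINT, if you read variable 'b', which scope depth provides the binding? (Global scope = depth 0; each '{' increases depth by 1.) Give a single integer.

Step 1: enter scope (depth=1)
Step 2: enter scope (depth=2)
Step 3: exit scope (depth=1)
Step 4: declare a=37 at depth 1
Step 5: declare b=(read a)=37 at depth 1
Step 6: declare e=(read a)=37 at depth 1
Step 7: enter scope (depth=2)
Step 8: declare f=(read a)=37 at depth 2
Step 9: declare a=52 at depth 2
Step 10: declare b=(read f)=37 at depth 2
Step 11: enter scope (depth=3)
Step 12: enter scope (depth=4)
Visible at query point: a=52 b=37 e=37 f=37

Answer: 2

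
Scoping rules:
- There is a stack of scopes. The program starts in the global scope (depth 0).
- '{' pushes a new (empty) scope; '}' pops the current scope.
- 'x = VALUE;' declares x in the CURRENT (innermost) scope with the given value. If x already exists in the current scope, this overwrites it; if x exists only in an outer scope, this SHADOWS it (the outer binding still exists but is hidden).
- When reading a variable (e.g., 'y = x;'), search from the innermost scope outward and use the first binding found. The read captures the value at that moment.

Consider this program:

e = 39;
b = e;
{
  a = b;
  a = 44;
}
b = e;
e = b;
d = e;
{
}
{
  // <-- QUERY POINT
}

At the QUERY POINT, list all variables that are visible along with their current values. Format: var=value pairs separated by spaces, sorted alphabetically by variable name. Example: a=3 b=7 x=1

Answer: b=39 d=39 e=39

Derivation:
Step 1: declare e=39 at depth 0
Step 2: declare b=(read e)=39 at depth 0
Step 3: enter scope (depth=1)
Step 4: declare a=(read b)=39 at depth 1
Step 5: declare a=44 at depth 1
Step 6: exit scope (depth=0)
Step 7: declare b=(read e)=39 at depth 0
Step 8: declare e=(read b)=39 at depth 0
Step 9: declare d=(read e)=39 at depth 0
Step 10: enter scope (depth=1)
Step 11: exit scope (depth=0)
Step 12: enter scope (depth=1)
Visible at query point: b=39 d=39 e=39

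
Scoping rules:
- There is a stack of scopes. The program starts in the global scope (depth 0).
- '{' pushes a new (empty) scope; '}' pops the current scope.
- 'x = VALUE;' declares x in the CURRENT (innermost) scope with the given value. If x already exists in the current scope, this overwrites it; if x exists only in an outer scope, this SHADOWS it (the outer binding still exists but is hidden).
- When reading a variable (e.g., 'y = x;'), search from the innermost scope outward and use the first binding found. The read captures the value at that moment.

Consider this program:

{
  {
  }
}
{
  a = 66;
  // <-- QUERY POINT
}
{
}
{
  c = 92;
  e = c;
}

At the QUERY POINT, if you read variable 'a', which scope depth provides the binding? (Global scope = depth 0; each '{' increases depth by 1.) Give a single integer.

Step 1: enter scope (depth=1)
Step 2: enter scope (depth=2)
Step 3: exit scope (depth=1)
Step 4: exit scope (depth=0)
Step 5: enter scope (depth=1)
Step 6: declare a=66 at depth 1
Visible at query point: a=66

Answer: 1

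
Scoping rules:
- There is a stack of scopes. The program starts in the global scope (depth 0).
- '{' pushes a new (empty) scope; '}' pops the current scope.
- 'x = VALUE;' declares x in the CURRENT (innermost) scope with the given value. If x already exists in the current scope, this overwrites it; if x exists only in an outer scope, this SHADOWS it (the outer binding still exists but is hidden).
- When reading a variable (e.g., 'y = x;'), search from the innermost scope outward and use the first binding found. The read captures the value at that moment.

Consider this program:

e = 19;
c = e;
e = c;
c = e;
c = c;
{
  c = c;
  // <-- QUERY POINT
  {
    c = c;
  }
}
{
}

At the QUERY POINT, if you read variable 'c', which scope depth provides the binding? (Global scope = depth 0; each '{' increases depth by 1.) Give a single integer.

Step 1: declare e=19 at depth 0
Step 2: declare c=(read e)=19 at depth 0
Step 3: declare e=(read c)=19 at depth 0
Step 4: declare c=(read e)=19 at depth 0
Step 5: declare c=(read c)=19 at depth 0
Step 6: enter scope (depth=1)
Step 7: declare c=(read c)=19 at depth 1
Visible at query point: c=19 e=19

Answer: 1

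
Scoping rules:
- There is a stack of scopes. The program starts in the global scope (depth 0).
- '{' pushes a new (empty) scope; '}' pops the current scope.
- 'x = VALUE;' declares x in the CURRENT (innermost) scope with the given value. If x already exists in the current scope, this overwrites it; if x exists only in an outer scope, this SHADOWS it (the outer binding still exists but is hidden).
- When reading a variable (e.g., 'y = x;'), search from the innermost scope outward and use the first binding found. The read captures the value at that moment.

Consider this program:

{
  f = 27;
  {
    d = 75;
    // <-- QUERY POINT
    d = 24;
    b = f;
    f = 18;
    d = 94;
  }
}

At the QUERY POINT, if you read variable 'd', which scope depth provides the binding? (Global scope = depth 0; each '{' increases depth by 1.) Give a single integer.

Step 1: enter scope (depth=1)
Step 2: declare f=27 at depth 1
Step 3: enter scope (depth=2)
Step 4: declare d=75 at depth 2
Visible at query point: d=75 f=27

Answer: 2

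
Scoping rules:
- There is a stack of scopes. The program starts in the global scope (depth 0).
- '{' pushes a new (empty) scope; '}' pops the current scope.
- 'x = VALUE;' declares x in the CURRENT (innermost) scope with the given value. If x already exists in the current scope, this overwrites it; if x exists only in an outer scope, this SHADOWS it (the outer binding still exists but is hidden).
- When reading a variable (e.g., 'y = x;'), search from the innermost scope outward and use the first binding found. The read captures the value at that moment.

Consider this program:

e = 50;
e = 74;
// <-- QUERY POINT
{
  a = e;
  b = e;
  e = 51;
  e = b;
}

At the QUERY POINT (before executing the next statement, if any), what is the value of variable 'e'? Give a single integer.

Answer: 74

Derivation:
Step 1: declare e=50 at depth 0
Step 2: declare e=74 at depth 0
Visible at query point: e=74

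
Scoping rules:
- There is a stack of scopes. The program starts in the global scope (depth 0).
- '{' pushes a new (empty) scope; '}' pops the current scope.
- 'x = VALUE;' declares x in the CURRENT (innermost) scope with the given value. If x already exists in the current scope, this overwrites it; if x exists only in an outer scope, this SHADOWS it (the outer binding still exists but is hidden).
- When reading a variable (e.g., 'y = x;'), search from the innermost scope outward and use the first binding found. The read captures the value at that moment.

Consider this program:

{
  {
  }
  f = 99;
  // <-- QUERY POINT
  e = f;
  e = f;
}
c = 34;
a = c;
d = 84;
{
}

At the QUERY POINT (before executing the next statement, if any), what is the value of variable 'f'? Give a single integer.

Step 1: enter scope (depth=1)
Step 2: enter scope (depth=2)
Step 3: exit scope (depth=1)
Step 4: declare f=99 at depth 1
Visible at query point: f=99

Answer: 99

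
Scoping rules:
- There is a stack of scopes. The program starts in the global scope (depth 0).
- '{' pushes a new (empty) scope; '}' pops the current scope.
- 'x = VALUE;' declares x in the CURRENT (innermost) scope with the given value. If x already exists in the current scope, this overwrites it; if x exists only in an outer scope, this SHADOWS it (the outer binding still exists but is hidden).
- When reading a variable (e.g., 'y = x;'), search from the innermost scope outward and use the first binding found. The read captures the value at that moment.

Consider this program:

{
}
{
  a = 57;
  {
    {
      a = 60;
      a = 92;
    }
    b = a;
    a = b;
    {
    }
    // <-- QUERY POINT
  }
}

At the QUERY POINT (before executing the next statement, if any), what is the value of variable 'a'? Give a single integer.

Step 1: enter scope (depth=1)
Step 2: exit scope (depth=0)
Step 3: enter scope (depth=1)
Step 4: declare a=57 at depth 1
Step 5: enter scope (depth=2)
Step 6: enter scope (depth=3)
Step 7: declare a=60 at depth 3
Step 8: declare a=92 at depth 3
Step 9: exit scope (depth=2)
Step 10: declare b=(read a)=57 at depth 2
Step 11: declare a=(read b)=57 at depth 2
Step 12: enter scope (depth=3)
Step 13: exit scope (depth=2)
Visible at query point: a=57 b=57

Answer: 57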